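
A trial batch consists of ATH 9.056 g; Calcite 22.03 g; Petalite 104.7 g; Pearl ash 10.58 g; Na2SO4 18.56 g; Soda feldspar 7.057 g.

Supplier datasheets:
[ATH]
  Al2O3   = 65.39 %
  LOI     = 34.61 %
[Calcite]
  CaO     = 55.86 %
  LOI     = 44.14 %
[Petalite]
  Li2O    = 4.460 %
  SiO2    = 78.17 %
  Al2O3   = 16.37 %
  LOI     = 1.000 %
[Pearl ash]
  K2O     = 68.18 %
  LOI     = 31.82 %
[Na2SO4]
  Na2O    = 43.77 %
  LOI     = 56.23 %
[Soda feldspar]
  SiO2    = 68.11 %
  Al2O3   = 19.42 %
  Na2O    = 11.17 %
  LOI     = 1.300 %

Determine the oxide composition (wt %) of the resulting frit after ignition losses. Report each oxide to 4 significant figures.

Working values are displayed, with 4-significant-figure rounding, across the worked steps. Full precision is held throughout. A single rounding finalizes every reported figure; derived quantities (LOI, totals, yield, six oxide percentages, glass mass) are rebuilt at exact precision starting from the weights for 144.2 g of glass as written in the question or the answer.
What the batch supplies per oxide:
  Li2O: 104.7·0.04460 = 4.670 g
  CaO: 22.03·0.5586 = 12.31 g
  SiO2: 104.7·0.7817 + 7.057·0.6811 = 86.65 g
  Al2O3: 9.056·0.6539 + 104.7·0.1637 + 7.057·0.1942 = 24.43 g
  K2O: 10.58·0.6818 = 7.213 g
  Na2O: 18.56·0.4377 + 7.057·0.1117 = 8.912 g
LOI: 9.056·0.3461 + 22.03·0.4414 + 104.7·0.01000 + 10.58·0.3182 + 18.56·0.5623 + 7.057·0.01300 = 27.80 g
Resulting glass, batch − LOI: 172.0 − 27.80 = 144.2 g (equal to the oxide-mass sum)
each oxide over glass, ×100, is wt %

Glass mass = 144.2 g (batch 172.0 − LOI 27.80).
Composition: Li2O 3.239%, CaO 8.535%, SiO2 60.10%, Al2O3 16.94%, K2O 5.003%, Na2O 6.181%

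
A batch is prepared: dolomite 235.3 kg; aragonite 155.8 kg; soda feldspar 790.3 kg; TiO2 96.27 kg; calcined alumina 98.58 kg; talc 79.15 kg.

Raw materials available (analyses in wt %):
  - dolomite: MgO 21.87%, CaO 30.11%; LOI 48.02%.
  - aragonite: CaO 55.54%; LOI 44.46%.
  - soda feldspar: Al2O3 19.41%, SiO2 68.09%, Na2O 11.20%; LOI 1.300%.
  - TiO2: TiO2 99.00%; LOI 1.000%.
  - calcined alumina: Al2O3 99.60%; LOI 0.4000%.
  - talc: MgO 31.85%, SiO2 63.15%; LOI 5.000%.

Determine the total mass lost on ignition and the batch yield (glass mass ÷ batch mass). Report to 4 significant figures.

Rounding to four significant figures extends to every in-between result as displayed — every computation keeps exact precision from first step to last. A single rounding completes every reported value. All derived quantities are rebuilt at exact precision (the six compositions, the yield, totals, ignition loss, glass mass) using the weight values per 1258 kg of glass, as set out in the question or the answer.
Per-material ignition loss:
  dolomite: 235.3 × 0.4802 = 113.0 kg
  aragonite: 155.8 × 0.4446 = 69.27 kg
  soda feldspar: 790.3 × 0.01300 = 10.27 kg
  TiO2: 96.27 × 0.01000 = 0.9627 kg
  calcined alumina: 98.58 × 0.004000 = 0.3943 kg
  talc: 79.15 × 0.05000 = 3.958 kg
Total LOI = 197.8 kg
Glass = batch − LOI = 1455 − 197.8 = 1258 kg

LOI loss = 197.8 kg; glass = 1258 kg; yield = 86.41%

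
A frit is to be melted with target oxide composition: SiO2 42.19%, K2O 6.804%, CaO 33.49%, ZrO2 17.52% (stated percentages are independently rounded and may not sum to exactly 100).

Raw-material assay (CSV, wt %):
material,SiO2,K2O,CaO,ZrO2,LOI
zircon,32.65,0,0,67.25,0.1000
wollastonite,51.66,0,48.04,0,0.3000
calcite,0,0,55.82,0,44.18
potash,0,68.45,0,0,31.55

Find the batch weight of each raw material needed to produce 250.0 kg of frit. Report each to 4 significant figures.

Batch per 250.0 kg frit:
  zircon: 65.13 kg
  wollastonite: 163.0 kg
  calcite: 9.702 kg
  potash: 24.85 kg
Total batch = 262.7 kg; LOI loss = 12.68 kg; yield = 95.17%

Mid-chain values appear, rounded to 4 significant figures, between the steps — exact precision is maintained all the way through. A single rounding completes every reported value; derived quantities (glass mass, the yield, four oxide percentages, ignition loss, the totals) are carried in exact precision starting from the weights on 250.0 kg of glass, as set out in the problem or the answer.
The oxide mass targets at 250.0 kg frit:
  SiO2: 42.19% × 250.0 = 105.5 kg
  K2O: 6.804% × 250.0 = 17.01 kg
  CaO: 33.49% × 250.0 = 83.72 kg
  ZrO2: 17.52% × 250.0 = 43.80 kg
Checking each oxide sum working from each reported weight, relative to the basis at hand (target by target, the sums agree net of answer rounding effects):
  SiO2: 65.13·0.3265 + 163.0·0.5166 = 105.5 kg (target 105.5 kg)
  K2O: 24.85·0.6845 = 17.01 kg (target 17.01 kg)
  CaO: 163.0·0.4804 + 9.702·0.5582 = 83.72 kg (target 83.72 kg)
  ZrO2: 65.13·0.6725 = 43.80 kg (target 43.80 kg)
Mass balance on the glass: Σ batch − LOI loss = 250.0 kg (the targets, summed, come to 250.0 kg; basis as stated: 250.0 kg — rounding explains the deltas).
Batch grand total — Σ batch = 262.7 kg; Σ batch·LOI gives LOI loss = 12.68 kg; yield: glass divided by total = 95.17%.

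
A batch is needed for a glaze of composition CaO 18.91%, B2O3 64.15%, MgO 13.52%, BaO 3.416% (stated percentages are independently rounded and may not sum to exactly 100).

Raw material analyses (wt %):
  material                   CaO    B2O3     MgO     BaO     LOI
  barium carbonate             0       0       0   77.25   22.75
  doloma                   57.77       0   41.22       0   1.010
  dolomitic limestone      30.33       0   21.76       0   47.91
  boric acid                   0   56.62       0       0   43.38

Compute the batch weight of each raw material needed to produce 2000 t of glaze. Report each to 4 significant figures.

Batch per 2000 t glaze:
  barium carbonate: 88.44 t
  doloma: 413.2 t
  dolomitic limestone: 459.9 t
  boric acid: 2266 t
Total batch = 3228 t; LOI loss = 1228 t; yield = 61.96%

All internal work runs at full float precision throughout — intermediates are shown, rounded to 4 significant digits, when written out — each reported value takes just one rounding — the derived quantities (the four compositions, yield, ignition loss, totals, glass mass) are carried from the batch weights for 2000 t of glass at exact precision, exactly as shown in problem or answer.
Oxide-by-oxide targets in 2000 t glaze:
  CaO: 18.91% × 2000 = 378.2 t
  B2O3: 64.15% × 2000 = 1283 t
  MgO: 13.52% × 2000 = 270.4 t
  BaO: 3.416% × 2000 = 68.32 t
Per-oxide balance check applying the batch weights above, relative to the basis at hand (sum by sum, the targets are met up to rounding of the answer):
  CaO: 413.2·0.5777 + 459.9·0.3033 = 378.2 t (target 378.2 t)
  B2O3: 2266·0.5662 = 1283 t (target 1283 t)
  MgO: 413.2·0.4122 + 459.9·0.2176 = 270.4 t (target 270.4 t)
  BaO: 88.44·0.7725 = 68.32 t (target 68.32 t)
Consistency of the glass mass: Σ batch − LOI loss = 2000 t (targets for the oxides total 2000 t; the stated basis being 2000 t — a pure rounding effect).
Summing the batch: Σ batch = 3228 t; Σ batch·LOI gives LOI loss = 1228 t; as yield: glass ÷ batch → 61.96%.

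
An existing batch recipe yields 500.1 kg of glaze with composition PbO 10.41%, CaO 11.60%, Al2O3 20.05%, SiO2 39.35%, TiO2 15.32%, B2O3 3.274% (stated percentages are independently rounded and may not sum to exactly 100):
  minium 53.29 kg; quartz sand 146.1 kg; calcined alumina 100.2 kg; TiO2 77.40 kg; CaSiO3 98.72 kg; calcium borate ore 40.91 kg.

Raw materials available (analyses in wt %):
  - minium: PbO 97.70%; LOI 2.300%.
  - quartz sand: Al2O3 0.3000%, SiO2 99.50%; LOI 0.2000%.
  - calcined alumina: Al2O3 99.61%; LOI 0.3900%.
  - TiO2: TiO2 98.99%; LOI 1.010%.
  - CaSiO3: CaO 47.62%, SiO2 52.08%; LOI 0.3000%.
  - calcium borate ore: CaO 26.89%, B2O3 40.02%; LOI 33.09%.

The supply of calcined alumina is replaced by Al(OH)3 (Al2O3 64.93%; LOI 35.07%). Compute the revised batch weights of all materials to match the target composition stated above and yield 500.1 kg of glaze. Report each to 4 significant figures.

All internal work maintains full float precision all the way through. Values along the way appear, rounded to 4 significant digits, at each printed step — every reported figure receives exactly one rounding; the derived quantities, which include totals, yield, glass mass, LOI, the six compositions, are computed at full precision, precisely as stated by either problem or answer, from the batch weights per 500.1 kg of glass.
Target masses of each oxide per 500.1 kg glaze:
  PbO: 10.41% × 500.1 = 52.06 kg
  CaO: 11.60% × 500.1 = 58.01 kg
  Al2O3: 20.05% × 500.1 = 100.3 kg
  SiO2: 39.35% × 500.1 = 196.8 kg
  TiO2: 15.32% × 500.1 = 76.62 kg
  B2O3: 3.274% × 500.1 = 16.37 kg
Oxide-by-oxide audit working from each reported weight, at the basis given (sums match the target masses inside rounding margins):
  PbO: 53.29·0.9770 = 52.06 kg (target 52.06 kg)
  CaO: 98.72·0.4762 + 40.91·0.2689 = 58.01 kg (target 58.01 kg)
  Al2O3: 146.1·0.003000 + 153.8·0.6493 = 100.3 kg (target 100.3 kg)
  SiO2: 146.1·0.9950 + 98.72·0.5208 = 196.8 kg (target 196.8 kg)
  TiO2: 77.40·0.9899 = 76.62 kg (target 76.62 kg)
  B2O3: 40.91·0.4002 = 16.37 kg (target 16.37 kg)
Glass-mass closure: total charge less LOI = 500.1 kg (per-oxide target masses sum to 500.1 kg; basis as stated: 500.1 kg — rounding explains the deltas).
Adding the batch up: Σ batch = 570.2 kg; LOI loss = Σ batch·LOI = 70.07 kg; as yield: glass ÷ batch → 87.71%.

Revised batch per 500.1 kg glaze:
  minium: 53.29 kg
  quartz sand: 146.1 kg
  Al(OH)3: 153.8 kg
  TiO2: 77.40 kg
  CaSiO3: 98.72 kg
  calcium borate ore: 40.91 kg
Total batch = 570.2 kg; LOI loss = 70.07 kg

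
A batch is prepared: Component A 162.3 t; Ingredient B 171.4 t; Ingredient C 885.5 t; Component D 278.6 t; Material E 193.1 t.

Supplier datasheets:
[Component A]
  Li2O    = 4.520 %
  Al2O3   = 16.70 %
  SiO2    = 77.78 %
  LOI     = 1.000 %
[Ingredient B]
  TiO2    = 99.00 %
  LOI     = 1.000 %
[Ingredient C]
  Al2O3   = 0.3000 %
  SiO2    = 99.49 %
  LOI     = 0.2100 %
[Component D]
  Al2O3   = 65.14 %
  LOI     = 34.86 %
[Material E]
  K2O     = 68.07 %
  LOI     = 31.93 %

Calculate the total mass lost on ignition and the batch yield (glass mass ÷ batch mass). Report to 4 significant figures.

LOI loss = 164.0 t; glass = 1527 t; yield = 90.30%

Intermediates are displayed rounded off to 4 significant digits in the printout — the working math maintains full precision through the solve; a single rounding produces each reported value — derived quantities are recomputed in full float precision (ignition loss, five oxide percentages, the totals, yield, glass mass) from the weighed amounts at 1527 t of glass as set out in either problem or answer.
Loss on ignition, line by line:
  Component A: 162.3 × 0.01000 = 1.623 t
  Ingredient B: 171.4 × 0.01000 = 1.714 t
  Ingredient C: 885.5 × 0.002100 = 1.860 t
  Component D: 278.6 × 0.3486 = 97.12 t
  Material E: 193.1 × 0.3193 = 61.66 t
Total LOI = 164.0 t
Glass = batch − LOI = 1691 − 164.0 = 1527 t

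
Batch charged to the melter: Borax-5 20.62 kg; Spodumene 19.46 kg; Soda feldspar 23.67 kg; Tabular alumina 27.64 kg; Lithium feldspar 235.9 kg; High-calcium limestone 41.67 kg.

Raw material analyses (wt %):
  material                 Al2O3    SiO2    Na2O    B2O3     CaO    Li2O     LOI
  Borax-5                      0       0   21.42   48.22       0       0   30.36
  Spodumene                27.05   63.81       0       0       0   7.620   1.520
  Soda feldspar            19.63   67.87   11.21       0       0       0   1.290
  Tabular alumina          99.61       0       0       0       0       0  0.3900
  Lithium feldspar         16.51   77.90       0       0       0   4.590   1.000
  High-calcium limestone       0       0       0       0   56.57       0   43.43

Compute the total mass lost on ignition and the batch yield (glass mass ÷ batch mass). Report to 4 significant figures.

LOI loss = 27.43 kg; glass = 341.5 kg; yield = 92.57%

Intermediates are displayed, rounded to 4 significant digits, in the working — all internal work holds full float precision throughout; each reported value takes a single rounding; all derived quantities are computed at full float precision (the totals, the six compositions, glass mass, yield, LOI) using the weight values at 341.5 kg of glass, precisely as stated by the question or the answer.
LOI of each material in turn:
  Borax-5: 20.62 × 0.3036 = 6.260 kg
  Spodumene: 19.46 × 0.01520 = 0.2958 kg
  Soda feldspar: 23.67 × 0.01290 = 0.3053 kg
  Tabular alumina: 27.64 × 0.003900 = 0.1078 kg
  Lithium feldspar: 235.9 × 0.01000 = 2.359 kg
  High-calcium limestone: 41.67 × 0.4343 = 18.10 kg
Total LOI = 27.43 kg
Glass = batch − LOI = 369.0 − 27.43 = 341.5 kg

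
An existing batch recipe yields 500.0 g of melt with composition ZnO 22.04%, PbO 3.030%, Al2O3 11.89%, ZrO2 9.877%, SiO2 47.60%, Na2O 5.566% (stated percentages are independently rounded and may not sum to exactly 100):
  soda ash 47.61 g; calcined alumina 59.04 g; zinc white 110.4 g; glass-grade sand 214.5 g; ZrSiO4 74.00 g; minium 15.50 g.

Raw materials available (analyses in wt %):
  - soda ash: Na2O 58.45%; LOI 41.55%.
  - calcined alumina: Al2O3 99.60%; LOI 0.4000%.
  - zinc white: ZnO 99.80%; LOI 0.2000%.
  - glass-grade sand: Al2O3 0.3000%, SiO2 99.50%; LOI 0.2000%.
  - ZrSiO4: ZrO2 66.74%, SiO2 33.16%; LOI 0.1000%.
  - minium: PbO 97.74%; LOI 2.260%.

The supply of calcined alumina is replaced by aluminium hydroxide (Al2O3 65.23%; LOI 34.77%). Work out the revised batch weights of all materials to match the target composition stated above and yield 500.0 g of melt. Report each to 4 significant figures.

Revised batch per 500.0 g melt:
  soda ash: 47.61 g
  aluminium hydroxide: 90.15 g
  zinc white: 110.4 g
  glass-grade sand: 214.5 g
  ZrSiO4: 74.00 g
  minium: 15.50 g
Total batch = 552.2 g; LOI loss = 52.20 g

Values along the way are shown, rounded to four significant figures, as written; the working math holds full float precision at all times — a single rounding produces every reported value — all derived quantities (the yield, ignition loss, the six compositions, the totals, glass mass) are rebuilt at full precision from the weighed amounts at 500.0 g of glass as quoted within the problem or answer text.
Target masses of each oxide per 500.0 g melt:
  ZnO: 22.04% × 500.0 = 110.2 g
  PbO: 3.030% × 500.0 = 15.15 g
  Al2O3: 11.89% × 500.0 = 59.45 g
  ZrO2: 9.877% × 500.0 = 49.38 g
  SiO2: 47.60% × 500.0 = 238.0 g
  Na2O: 5.566% × 500.0 = 27.83 g
Verifying the oxide balance using the reported weights, at the basis given (each sum matches its target mass up to rounding of the answer):
  ZnO: 110.4·0.9980 = 110.2 g (target 110.2 g)
  PbO: 15.50·0.9774 = 15.15 g (target 15.15 g)
  Al2O3: 90.15·0.6523 + 214.5·0.003000 = 59.45 g (target 59.45 g)
  ZrO2: 74.00·0.6674 = 49.39 g (target 49.38 g)
  SiO2: 214.5·0.9950 + 74.00·0.3316 = 238.0 g (target 238.0 g)
  Na2O: 47.61·0.5845 = 27.83 g (target 27.83 g)
The glass-mass cross-check: Σ batch − LOI loss = 500.0 g (oxide target masses add up to 500.0 g; with the basis standing at 500.0 g — gaps are rounding artifacts).
Batch total: Σ batch = 552.2 g; LOI removed, Σ of batch·LOI: 52.20 g; as yield: glass ÷ batch → 90.55%.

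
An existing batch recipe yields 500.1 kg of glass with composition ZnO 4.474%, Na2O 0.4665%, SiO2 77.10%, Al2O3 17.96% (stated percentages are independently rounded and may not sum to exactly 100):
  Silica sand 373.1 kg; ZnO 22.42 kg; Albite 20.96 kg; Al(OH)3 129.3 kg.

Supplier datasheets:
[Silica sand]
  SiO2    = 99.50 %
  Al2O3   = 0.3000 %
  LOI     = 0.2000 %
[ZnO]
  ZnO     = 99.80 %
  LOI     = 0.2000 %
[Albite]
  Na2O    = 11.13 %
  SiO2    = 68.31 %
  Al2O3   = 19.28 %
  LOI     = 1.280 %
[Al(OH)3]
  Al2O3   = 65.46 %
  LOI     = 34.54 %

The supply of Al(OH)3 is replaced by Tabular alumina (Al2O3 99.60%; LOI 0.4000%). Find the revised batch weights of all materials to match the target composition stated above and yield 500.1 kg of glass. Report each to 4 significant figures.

All arithmetic carries exact precision at every stage. Rounding to four significant digits extends to every in-between result as printed — every reported value is rounded just once; derived quantities are rebuilt at full precision (ignition loss, net glass mass, yield, the four compositions, totals) from the weighed amounts per 500.1 kg of glass, exactly as printed in the problem or answer text.
Target oxide masses per 500.1 kg glass:
  ZnO: 4.474% × 500.1 = 22.37 kg
  Na2O: 0.4665% × 500.1 = 2.333 kg
  SiO2: 77.10% × 500.1 = 385.6 kg
  Al2O3: 17.96% × 500.1 = 89.82 kg
Balance tally, oxide-wise, on the weights just shown, at the basis given (sums match the target masses once rounding is allowed for):
  ZnO: 22.42·0.9980 = 22.38 kg (target 22.37 kg)
  Na2O: 20.96·0.1113 = 2.333 kg (target 2.333 kg)
  SiO2: 373.1·0.9950 + 20.96·0.6831 = 385.6 kg (target 385.6 kg)
  Al2O3: 373.1·0.003000 + 20.96·0.1928 + 85.00·0.9960 = 89.82 kg (target 89.82 kg)
Glass-mass sanity pass: batch total minus LOI = 500.1 kg (oxide target masses add up to 500.1 kg; the stated basis being 500.1 kg — a pure rounding effect).
Summing the batch: Σ batch = 501.5 kg; ignition loss, Σ(batch × LOI) = 1.399 kg; yield, glass over the total, = 99.72%.

Revised batch per 500.1 kg glass:
  Silica sand: 373.1 kg
  ZnO: 22.42 kg
  Albite: 20.96 kg
  Tabular alumina: 85.00 kg
Total batch = 501.5 kg; LOI loss = 1.399 kg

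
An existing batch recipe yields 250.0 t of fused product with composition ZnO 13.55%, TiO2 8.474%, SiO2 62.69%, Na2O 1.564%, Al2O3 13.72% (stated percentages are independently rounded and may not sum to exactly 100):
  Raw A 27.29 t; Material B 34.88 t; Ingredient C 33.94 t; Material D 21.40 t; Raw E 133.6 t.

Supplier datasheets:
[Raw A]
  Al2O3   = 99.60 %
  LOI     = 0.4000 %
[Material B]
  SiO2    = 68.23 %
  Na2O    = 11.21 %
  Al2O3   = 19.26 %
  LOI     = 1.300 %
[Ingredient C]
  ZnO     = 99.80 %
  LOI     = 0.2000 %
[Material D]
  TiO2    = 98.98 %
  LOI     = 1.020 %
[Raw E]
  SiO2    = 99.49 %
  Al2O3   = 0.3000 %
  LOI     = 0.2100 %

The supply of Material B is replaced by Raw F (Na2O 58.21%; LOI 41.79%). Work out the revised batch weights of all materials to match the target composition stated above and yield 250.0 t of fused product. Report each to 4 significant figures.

Revised batch per 250.0 t fused product:
  Raw A: 33.96 t
  Raw F: 6.717 t
  Ingredient C: 33.94 t
  Material D: 21.40 t
  Raw E: 157.5 t
Total batch = 253.5 t; LOI loss = 3.560 t

Mid-chain values appear with 4-significant-digit rounding on the page — exact precision is kept at all times; exactly one rounding lands on each reported value — the derived quantities (the totals, ignition loss, yield, the five compositions, glass mass) are rebuilt in full precision starting from the weights at 250.0 t of glass precisely as stated by either problem or answer.
Target masses of each oxide per 250.0 t fused product:
  ZnO: 13.55% × 250.0 = 33.88 t
  TiO2: 8.474% × 250.0 = 21.18 t
  SiO2: 62.69% × 250.0 = 156.7 t
  Na2O: 1.564% × 250.0 = 3.910 t
  Al2O3: 13.72% × 250.0 = 34.30 t
Oxide-by-oxide audit using the reported weights, against the basis in use (sums match the target masses once rounding is allowed for):
  ZnO: 33.94·0.9980 = 33.87 t (target 33.88 t)
  TiO2: 21.40·0.9898 = 21.18 t (target 21.18 t)
  SiO2: 157.5·0.9949 = 156.7 t (target 156.7 t)
  Na2O: 6.717·0.5821 = 3.910 t (target 3.910 t)
  Al2O3: 33.96·0.9960 + 157.5·0.003000 = 34.30 t (target 34.30 t)
The glass-mass cross-check: total batch − LOI = 250.0 t (the targets, summed, come to 250.0 t; the stated basis being 250.0 t — any gap is answer rounding).
Total batch = Σ batch = 253.5 t; loss to ignition Σ batch·LOI = 3.560 t; yield = glass ÷ total batch = 98.60%.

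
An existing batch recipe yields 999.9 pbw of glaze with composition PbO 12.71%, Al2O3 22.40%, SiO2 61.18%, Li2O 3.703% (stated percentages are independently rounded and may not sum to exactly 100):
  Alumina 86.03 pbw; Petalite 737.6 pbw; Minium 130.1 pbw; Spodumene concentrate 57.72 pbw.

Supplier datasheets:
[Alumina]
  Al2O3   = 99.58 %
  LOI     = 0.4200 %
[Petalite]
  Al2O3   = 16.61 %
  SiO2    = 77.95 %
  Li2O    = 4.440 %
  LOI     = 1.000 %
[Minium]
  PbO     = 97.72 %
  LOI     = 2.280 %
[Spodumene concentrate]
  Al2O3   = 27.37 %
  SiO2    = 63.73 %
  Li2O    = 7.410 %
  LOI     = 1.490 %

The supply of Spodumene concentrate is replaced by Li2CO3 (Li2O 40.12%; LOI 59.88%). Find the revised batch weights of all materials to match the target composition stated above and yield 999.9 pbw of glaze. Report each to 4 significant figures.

In-progress results appear rounded off to 4 significant digits when written out; the whole derivation keeps full precision in every operation — every reported value undergoes a single rounding — derived quantities are re-derived in exact precision (glass mass, the yield, the totals, LOI, the four compositions) starting from the weights per 999.9 pbw of glass, as they appear in problem or answer.
Target oxide masses per 999.9 pbw glaze:
  PbO: 12.71% × 999.9 = 127.1 pbw
  Al2O3: 22.40% × 999.9 = 224.0 pbw
  SiO2: 61.18% × 999.9 = 611.7 pbw
  Li2O: 3.703% × 999.9 = 37.03 pbw
Checking each oxide sum on the weights just shown, on the stated basis (oxide sums agree with the targets up to rounding of the answer):
  PbO: 130.1·0.9772 = 127.1 pbw (target 127.1 pbw)
  Al2O3: 94.02·0.9958 + 784.8·0.1661 = 224.0 pbw (target 224.0 pbw)
  SiO2: 784.8·0.7795 = 611.8 pbw (target 611.7 pbw)
  Li2O: 784.8·0.04440 + 5.438·0.4012 = 37.03 pbw (target 37.03 pbw)
Glass-mass sanity pass: batch total minus LOI = 999.9 pbw (the targets, summed, come to 999.8 pbw; with the basis standing at 999.9 pbw — deltas are rounding alone).
Total batch = Σ batch = 1014 pbw; ignition loss, Σ(batch × LOI) = 14.47 pbw; glass ÷ batch gives a yield of 98.57%.

Revised batch per 999.9 pbw glaze:
  Alumina: 94.02 pbw
  Petalite: 784.8 pbw
  Minium: 130.1 pbw
  Li2CO3: 5.438 pbw
Total batch = 1014 pbw; LOI loss = 14.47 pbw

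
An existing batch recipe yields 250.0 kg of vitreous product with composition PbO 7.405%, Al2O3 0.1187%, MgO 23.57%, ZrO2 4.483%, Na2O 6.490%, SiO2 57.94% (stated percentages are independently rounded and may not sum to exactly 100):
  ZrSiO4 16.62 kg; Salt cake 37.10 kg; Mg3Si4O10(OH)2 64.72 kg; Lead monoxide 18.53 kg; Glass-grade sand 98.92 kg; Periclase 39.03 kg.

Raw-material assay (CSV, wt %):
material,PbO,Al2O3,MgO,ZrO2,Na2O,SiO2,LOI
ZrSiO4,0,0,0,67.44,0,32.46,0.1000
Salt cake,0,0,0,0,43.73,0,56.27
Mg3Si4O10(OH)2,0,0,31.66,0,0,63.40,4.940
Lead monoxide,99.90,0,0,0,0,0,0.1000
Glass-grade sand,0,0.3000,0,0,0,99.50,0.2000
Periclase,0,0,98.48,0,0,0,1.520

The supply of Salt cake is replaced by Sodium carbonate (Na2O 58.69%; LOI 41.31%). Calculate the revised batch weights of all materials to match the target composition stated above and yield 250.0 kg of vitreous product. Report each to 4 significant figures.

The working math runs at full precision in all steps; the intermediate values are printed (rounded to four significant digits) when written out — exactly one rounding lands on every reported figure. Derived quantities are rebuilt starting from the weights for 250.0 kg of glass at full precision (yield, LOI, six oxide percentages, the totals, net glass mass) as they appear in question or answer.
Oxide mass targets, per 250.0 kg vitreous product:
  PbO: 7.405% × 250.0 = 18.51 kg
  Al2O3: 0.1187% × 250.0 = 0.2968 kg
  MgO: 23.57% × 250.0 = 58.92 kg
  ZrO2: 4.483% × 250.0 = 11.21 kg
  Na2O: 6.490% × 250.0 = 16.23 kg
  SiO2: 57.94% × 250.0 = 144.8 kg
Per-oxide balance check applying the batch weights above, under the basis named above (sums match the target masses up to rounding of the answer):
  PbO: 18.53·0.9990 = 18.51 kg (target 18.51 kg)
  Al2O3: 98.92·0.003000 = 0.2968 kg (target 0.2968 kg)
  MgO: 64.72·0.3166 + 39.03·0.9848 = 58.93 kg (target 58.92 kg)
  ZrO2: 16.62·0.6744 = 11.21 kg (target 11.21 kg)
  Na2O: 27.65·0.5869 = 16.23 kg (target 16.23 kg)
  SiO2: 16.62·0.3246 + 64.72·0.6340 + 98.92·0.9950 = 144.9 kg (target 144.8 kg)
The glass-mass cross-check: net batch after ignition = 250.0 kg (the targets, summed, come to 250.0 kg; with the basis standing at 250.0 kg — rounding explains the deltas).
Summing the batch: Σ batch = 265.5 kg; loss to ignition Σ batch·LOI = 15.45 kg; glass ÷ batch gives a yield of 94.18%.

Revised batch per 250.0 kg vitreous product:
  ZrSiO4: 16.62 kg
  Sodium carbonate: 27.65 kg
  Mg3Si4O10(OH)2: 64.72 kg
  Lead monoxide: 18.53 kg
  Glass-grade sand: 98.92 kg
  Periclase: 39.03 kg
Total batch = 265.5 kg; LOI loss = 15.45 kg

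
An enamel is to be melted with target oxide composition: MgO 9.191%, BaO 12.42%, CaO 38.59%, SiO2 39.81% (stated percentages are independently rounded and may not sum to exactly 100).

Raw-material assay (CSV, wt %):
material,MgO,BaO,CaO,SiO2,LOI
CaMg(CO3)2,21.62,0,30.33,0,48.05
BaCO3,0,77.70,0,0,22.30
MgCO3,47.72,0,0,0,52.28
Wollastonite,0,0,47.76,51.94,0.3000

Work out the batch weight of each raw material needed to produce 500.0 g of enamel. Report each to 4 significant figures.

Batch per 500.0 g enamel:
  CaMg(CO3)2: 32.70 g
  BaCO3: 79.92 g
  MgCO3: 81.48 g
  Wollastonite: 383.2 g
Total batch = 577.3 g; LOI loss = 77.28 g; yield = 86.61%

Working values appear, rounded to 4 significant figures, at each printed step — each numeric step runs at exact precision in all steps. A single rounding yields every reported number. Derived quantities, including yield, four oxide percentages, totals, net glass mass, ignition loss, are rebuilt from the batch weights on 500.0 g of glass in exact precision exactly as printed in the problem or the answer.
Per-oxide target masses for 500.0 g enamel:
  MgO: 9.191% × 500.0 = 45.96 g
  BaO: 12.42% × 500.0 = 62.10 g
  CaO: 38.59% × 500.0 = 193.0 g
  SiO2: 39.81% × 500.0 = 199.0 g
Verifying the oxide balance on the weights just shown, against the basis in use (summed amounts equal target values modulo rounding of the values):
  MgO: 32.70·0.2162 + 81.48·0.4772 = 45.95 g (target 45.96 g)
  BaO: 79.92·0.7770 = 62.10 g (target 62.10 g)
  CaO: 32.70·0.3033 + 383.2·0.4776 = 192.9 g (target 193.0 g)
  SiO2: 383.2·0.5194 = 199.0 g (target 199.0 g)
Glass-mass closure: batch total minus LOI = 500.0 g (oxide target masses add up to 500.1 g; stated basis 500.0 g — any gap is answer rounding).
Adding the batch up: Σ batch = 577.3 g; loss to ignition Σ batch·LOI = 77.28 g; yield, glass over the total, = 86.61%.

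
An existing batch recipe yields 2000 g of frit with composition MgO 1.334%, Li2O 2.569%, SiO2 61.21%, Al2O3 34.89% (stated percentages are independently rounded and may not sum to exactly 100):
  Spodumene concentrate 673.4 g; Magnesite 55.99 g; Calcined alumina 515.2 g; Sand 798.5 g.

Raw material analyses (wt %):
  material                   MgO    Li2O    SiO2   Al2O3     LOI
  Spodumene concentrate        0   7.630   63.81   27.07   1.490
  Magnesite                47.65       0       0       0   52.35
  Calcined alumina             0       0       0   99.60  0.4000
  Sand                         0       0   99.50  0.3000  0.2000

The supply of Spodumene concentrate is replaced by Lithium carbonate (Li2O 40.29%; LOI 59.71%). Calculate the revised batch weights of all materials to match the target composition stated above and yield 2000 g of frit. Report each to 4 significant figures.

Revised batch per 2000 g frit:
  Lithium carbonate: 127.5 g
  Magnesite: 55.99 g
  Calcined alumina: 696.9 g
  Sand: 1230 g
Total batch = 2110 g; LOI loss = 110.7 g

Values along the way appear (rounded to four significant figures) as written. All arithmetic carries exact precision all the way through — each reported number is rounded exactly once; all derived quantities (four oxide percentages, glass mass, ignition loss, yield, the totals) are rebuilt starting from the weights for 2000 g of glass in exact precision exactly as shown in problem or answer.
Target masses of each oxide per 2000 g frit:
  MgO: 1.334% × 2000 = 26.68 g
  Li2O: 2.569% × 2000 = 51.38 g
  SiO2: 61.21% × 2000 = 1224 g
  Al2O3: 34.89% × 2000 = 697.8 g
Oxide-by-oxide audit applying the batch weights above, relative to the basis at hand (oxide sums agree with the targets modulo rounding of the values):
  MgO: 55.99·0.4765 = 26.68 g (target 26.68 g)
  Li2O: 127.5·0.4029 = 51.37 g (target 51.38 g)
  SiO2: 1230·0.9950 = 1224 g (target 1224 g)
  Al2O3: 696.9·0.9960 + 1230·0.003000 = 697.8 g (target 697.8 g)
Mass balance on the glass: total charge less LOI = 2000 g (the targets, summed, come to 2000 g; basis as stated: 2000 g — deltas are rounding alone).
Batch total: Σ batch = 2110 g; ignition loss, Σ(batch × LOI) = 110.7 g; yield: glass divided by total = 94.76%.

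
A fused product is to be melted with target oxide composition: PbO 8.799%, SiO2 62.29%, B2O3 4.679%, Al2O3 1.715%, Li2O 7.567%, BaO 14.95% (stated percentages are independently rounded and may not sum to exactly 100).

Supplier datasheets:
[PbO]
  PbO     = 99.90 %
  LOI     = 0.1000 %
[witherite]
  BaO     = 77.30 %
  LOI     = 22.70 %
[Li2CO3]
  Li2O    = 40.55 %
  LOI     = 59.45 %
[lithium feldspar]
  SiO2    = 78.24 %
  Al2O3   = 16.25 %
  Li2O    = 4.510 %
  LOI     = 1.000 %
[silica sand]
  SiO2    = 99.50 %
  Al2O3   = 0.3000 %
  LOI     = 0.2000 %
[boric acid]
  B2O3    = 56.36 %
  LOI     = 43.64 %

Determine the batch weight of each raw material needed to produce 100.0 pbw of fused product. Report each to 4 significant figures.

Batch per 100.0 pbw fused product:
  PbO: 8.808 pbw
  witherite: 19.34 pbw
  Li2CO3: 17.60 pbw
  lithium feldspar: 9.537 pbw
  silica sand: 55.10 pbw
  boric acid: 8.302 pbw
Total batch = 118.7 pbw; LOI loss = 18.69 pbw; yield = 84.25%

Values along the way appear rounded to 4 significant digits — full float precision is kept in every operation; every reported number is rounded only once; derived quantities (the yield, ignition loss, the six compositions, net glass mass, the totals) are rebuilt at full precision starting from the weights on 100.0 pbw of glass as quoted within either problem or answer.
Target oxide masses per 100.0 pbw fused product:
  PbO: 8.799% × 100.0 = 8.799 pbw
  SiO2: 62.29% × 100.0 = 62.29 pbw
  B2O3: 4.679% × 100.0 = 4.679 pbw
  Al2O3: 1.715% × 100.0 = 1.715 pbw
  Li2O: 7.567% × 100.0 = 7.567 pbw
  BaO: 14.95% × 100.0 = 14.95 pbw
Oxide-by-oxide audit applying the batch weights above, relative to the basis at hand (sums match the target masses up to rounding of the answer):
  PbO: 8.808·0.9990 = 8.799 pbw (target 8.799 pbw)
  SiO2: 9.537·0.7824 + 55.10·0.9950 = 62.29 pbw (target 62.29 pbw)
  B2O3: 8.302·0.5636 = 4.679 pbw (target 4.679 pbw)
  Al2O3: 9.537·0.1625 + 55.10·0.003000 = 1.715 pbw (target 1.715 pbw)
  Li2O: 17.60·0.4055 + 9.537·0.04510 = 7.567 pbw (target 7.567 pbw)
  BaO: 19.34·0.7730 = 14.95 pbw (target 14.95 pbw)
Glass-mass closure: net batch after ignition = 100.0 pbw (summing oxide targets gives 100.0 pbw; stated basis 100.0 pbw — gaps are rounding artifacts).
Whole-batch sum: Σ batch = 118.7 pbw; LOI loss = Σ batch·LOI = 18.69 pbw; yield, glass over the total, = 84.25%.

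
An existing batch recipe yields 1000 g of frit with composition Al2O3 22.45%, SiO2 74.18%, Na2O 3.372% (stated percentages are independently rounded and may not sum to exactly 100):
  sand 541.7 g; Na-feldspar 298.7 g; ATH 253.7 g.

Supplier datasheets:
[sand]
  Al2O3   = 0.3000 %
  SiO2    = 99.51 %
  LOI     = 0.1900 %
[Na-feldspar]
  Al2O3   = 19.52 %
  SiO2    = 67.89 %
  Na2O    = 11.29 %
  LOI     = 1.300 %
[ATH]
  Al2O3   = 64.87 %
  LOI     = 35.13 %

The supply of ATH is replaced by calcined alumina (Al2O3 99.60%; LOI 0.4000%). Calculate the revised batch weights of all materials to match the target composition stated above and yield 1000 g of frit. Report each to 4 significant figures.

In-progress results are displayed, with 4-significant-figure rounding, across the worked steps. Exact precision is kept from first step to last. Each reported value carries a single rounding — the derived quantities, including the totals, LOI, three oxide percentages, net glass mass, the yield, are recomputed starting from the weights per 1000 g of glass in full precision, as they appear in question or answer.
Target oxide masses per 1000 g frit:
  Al2O3: 22.45% × 1000 = 224.5 g
  SiO2: 74.18% × 1000 = 741.8 g
  Na2O: 3.372% × 1000 = 33.72 g
Oxide-by-oxide audit on the weights just shown, on the stated basis (each sum matches its target mass given rounding of the digits):
  Al2O3: 541.7·0.003000 + 298.7·0.1952 + 165.2·0.9960 = 224.5 g (target 224.5 g)
  SiO2: 541.7·0.9951 + 298.7·0.6789 = 741.8 g (target 741.8 g)
  Na2O: 298.7·0.1129 = 33.72 g (target 33.72 g)
Mass balance on the glass: net batch after ignition = 1000 g (summing oxide targets gives 1000 g; versus the stated basis of 1000 g — differing by rounding only).
Batch grand total — Σ batch = 1006 g; the LOI term Σ batch·LOI equals 5.573 g; yield = glass ÷ total batch = 99.45%.

Revised batch per 1000 g frit:
  sand: 541.7 g
  Na-feldspar: 298.7 g
  calcined alumina: 165.2 g
Total batch = 1006 g; LOI loss = 5.573 g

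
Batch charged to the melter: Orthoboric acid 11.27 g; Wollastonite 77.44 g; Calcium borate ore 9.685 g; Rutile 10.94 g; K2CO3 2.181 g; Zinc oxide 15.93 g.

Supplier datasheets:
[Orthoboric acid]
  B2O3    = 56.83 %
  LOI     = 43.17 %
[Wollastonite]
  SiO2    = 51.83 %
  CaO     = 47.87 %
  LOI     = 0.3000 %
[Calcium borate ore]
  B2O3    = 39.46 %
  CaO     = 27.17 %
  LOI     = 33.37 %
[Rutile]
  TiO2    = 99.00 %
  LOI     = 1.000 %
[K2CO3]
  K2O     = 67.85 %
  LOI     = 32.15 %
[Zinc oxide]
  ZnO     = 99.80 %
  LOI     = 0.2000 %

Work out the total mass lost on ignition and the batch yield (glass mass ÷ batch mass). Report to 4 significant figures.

All internal work runs at full float precision all the way through — the intermediate values are printed, rounded to 4 significant figures, on the page — exactly one rounding is applied to every reported figure. The derived quantities are carried from the weighed amounts on 118.3 g of glass in full precision (the six compositions, net glass mass, the yield, totals, ignition loss), as quoted within the problem or the answer.
Each material's LOI contribution:
  Orthoboric acid: 11.27 × 0.4317 = 4.865 g
  Wollastonite: 77.44 × 0.003000 = 0.2323 g
  Calcium borate ore: 9.685 × 0.3337 = 3.232 g
  Rutile: 10.94 × 0.01000 = 0.1094 g
  K2CO3: 2.181 × 0.3215 = 0.7012 g
  Zinc oxide: 15.93 × 0.002000 = 0.03186 g
Total LOI = 9.172 g
Glass = batch − LOI = 127.4 − 9.172 = 118.3 g

LOI loss = 9.172 g; glass = 118.3 g; yield = 92.80%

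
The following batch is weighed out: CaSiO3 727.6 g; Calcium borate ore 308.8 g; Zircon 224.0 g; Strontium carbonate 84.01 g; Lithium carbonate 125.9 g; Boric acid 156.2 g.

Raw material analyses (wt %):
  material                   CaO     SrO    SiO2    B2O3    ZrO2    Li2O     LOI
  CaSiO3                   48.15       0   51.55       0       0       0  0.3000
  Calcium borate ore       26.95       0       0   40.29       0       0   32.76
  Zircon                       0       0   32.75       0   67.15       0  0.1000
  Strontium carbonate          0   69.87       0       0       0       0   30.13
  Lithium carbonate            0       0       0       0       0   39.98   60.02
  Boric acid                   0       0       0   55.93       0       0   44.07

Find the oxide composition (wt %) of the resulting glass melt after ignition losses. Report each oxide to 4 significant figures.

The working math maintains full precision all the way through — working values are shown (rounded to four significant digits) on the page; each reported value includes exactly one rounding — derived quantities (yield, glass mass, LOI, the six compositions, the totals) are re-derived at full precision from the batch weights for 1353 g of glass, as written in the problem or the answer.
Delivered oxide masses:
  CaO: 727.6·0.4815 + 308.8·0.2695 = 433.6 g
  SrO: 84.01·0.6987 = 58.70 g
  SiO2: 727.6·0.5155 + 224.0·0.3275 = 448.4 g
  B2O3: 308.8·0.4029 + 156.2·0.5593 = 211.8 g
  ZrO2: 224.0·0.6715 = 150.4 g
  Li2O: 125.9·0.3998 = 50.33 g
LOI: 727.6·0.003000 + 308.8·0.3276 + 224.0·0.001000 + 84.01·0.3013 + 125.9·0.6002 + 156.2·0.4407 = 273.3 g
Glass = total batch minus LOI = 1627 − 273.3 = 1353 g (= the summed oxide contributions)
each oxide over glass, ×100, is wt %

Glass mass = 1353 g (batch 1627 − LOI 273.3).
Composition: CaO 32.04%, SrO 4.338%, SiO2 33.14%, B2O3 15.65%, ZrO2 11.12%, Li2O 3.720%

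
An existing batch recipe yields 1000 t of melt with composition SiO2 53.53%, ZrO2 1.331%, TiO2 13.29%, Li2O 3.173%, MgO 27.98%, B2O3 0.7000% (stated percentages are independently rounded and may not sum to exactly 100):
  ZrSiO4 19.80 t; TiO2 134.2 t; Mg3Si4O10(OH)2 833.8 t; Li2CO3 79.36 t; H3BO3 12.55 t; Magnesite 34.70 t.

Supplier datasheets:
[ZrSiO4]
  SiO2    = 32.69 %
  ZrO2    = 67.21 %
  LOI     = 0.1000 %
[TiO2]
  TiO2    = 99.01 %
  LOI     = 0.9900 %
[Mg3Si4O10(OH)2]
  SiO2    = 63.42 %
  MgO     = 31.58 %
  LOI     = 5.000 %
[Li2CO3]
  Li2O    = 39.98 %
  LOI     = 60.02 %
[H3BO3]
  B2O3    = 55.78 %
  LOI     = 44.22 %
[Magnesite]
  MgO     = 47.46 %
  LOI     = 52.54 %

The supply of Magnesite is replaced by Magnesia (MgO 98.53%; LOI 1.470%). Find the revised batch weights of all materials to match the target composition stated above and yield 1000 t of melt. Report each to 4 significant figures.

Values along the way are displayed rounded to 4 significant figures when written out; all arithmetic maintains full float precision in all steps — each reported result is rounded exactly once; the derived quantities, which include net glass mass, LOI, the yield, totals, six oxide percentages, are carried in full float precision, as they appear in problem or answer, from the batch weights per 1000 t of glass.
Oxide-by-oxide targets in 1000 t melt:
  SiO2: 53.53% × 1000 = 535.3 t
  ZrO2: 1.331% × 1000 = 13.31 t
  TiO2: 13.29% × 1000 = 132.9 t
  Li2O: 3.173% × 1000 = 31.73 t
  MgO: 27.98% × 1000 = 279.8 t
  B2O3: 0.7000% × 1000 = 7.000 t
Oxide-by-oxide audit from the weights as reported, versus the basis set out (oxide sums agree with the targets once rounding is allowed for):
  SiO2: 19.80·0.3269 + 833.8·0.6342 = 535.3 t (target 535.3 t)
  ZrO2: 19.80·0.6721 = 13.31 t (target 13.31 t)
  TiO2: 134.2·0.9901 = 132.9 t (target 132.9 t)
  Li2O: 79.36·0.3998 = 31.73 t (target 31.73 t)
  MgO: 833.8·0.3158 + 16.72·0.9853 = 279.8 t (target 279.8 t)
  B2O3: 12.55·0.5578 = 7.000 t (target 7.000 t)
Glass mass check: batch total minus LOI = 1000 t (summing oxide targets gives 1000 t; against the stated basis, 1000 t — gaps are rounding artifacts).
Summing the batch: Σ batch = 1096 t; Σ batch·LOI gives LOI loss = 96.47 t; yield = glass ÷ total batch = 91.20%.

Revised batch per 1000 t melt:
  ZrSiO4: 19.80 t
  TiO2: 134.2 t
  Mg3Si4O10(OH)2: 833.8 t
  Li2CO3: 79.36 t
  H3BO3: 12.55 t
  Magnesia: 16.72 t
Total batch = 1096 t; LOI loss = 96.47 t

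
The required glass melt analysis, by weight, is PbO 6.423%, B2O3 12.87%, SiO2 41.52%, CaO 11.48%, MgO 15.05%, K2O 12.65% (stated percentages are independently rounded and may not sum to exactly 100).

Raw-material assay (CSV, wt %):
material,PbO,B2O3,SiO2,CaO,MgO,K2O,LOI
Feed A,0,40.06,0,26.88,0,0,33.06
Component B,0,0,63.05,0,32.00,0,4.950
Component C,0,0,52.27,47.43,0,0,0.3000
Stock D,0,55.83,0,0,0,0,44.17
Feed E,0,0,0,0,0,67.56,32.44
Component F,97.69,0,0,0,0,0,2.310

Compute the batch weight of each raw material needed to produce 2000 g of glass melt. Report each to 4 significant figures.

Working values appear rounded to 4 significant digits; the working math runs at full float precision end to end — every reported figure is rounded just once — derived quantities (six oxide percentages, net glass mass, the yield, totals, ignition loss) are re-derived from the batch weights for 2000 g of glass at exact precision exactly as shown in either problem or answer.
Per-oxide target masses for 2000 g glass melt:
  PbO: 6.423% × 2000 = 128.5 g
  B2O3: 12.87% × 2000 = 257.4 g
  SiO2: 41.52% × 2000 = 830.4 g
  CaO: 11.48% × 2000 = 229.6 g
  MgO: 15.05% × 2000 = 301.0 g
  K2O: 12.65% × 2000 = 253.0 g
Balance tally, oxide-wise, applying the batch weights above, under the basis named above (sums match the target masses given rounding of the digits):
  PbO: 131.5·0.9769 = 128.5 g (target 128.5 g)
  B2O3: 52.98·0.4006 + 423.0·0.5583 = 257.4 g (target 257.4 g)
  SiO2: 940.6·0.6305 + 454.1·0.5227 = 830.4 g (target 830.4 g)
  CaO: 52.98·0.2688 + 454.1·0.4743 = 229.6 g (target 229.6 g)
  MgO: 940.6·0.3200 = 301.0 g (target 301.0 g)
  K2O: 374.5·0.6756 = 253.0 g (target 253.0 g)
The glass-mass cross-check: batch Σ − ignition loss = 2000 g (the Σ of target masses is 2000 g; stated basis 2000 g — differing by rounding only).
Batch grand total — Σ batch = 2377 g; loss to ignition Σ batch·LOI = 376.8 g; glass ÷ batch gives a yield of 84.15%.

Batch per 2000 g glass melt:
  Feed A: 52.98 g
  Component B: 940.6 g
  Component C: 454.1 g
  Stock D: 423.0 g
  Feed E: 374.5 g
  Component F: 131.5 g
Total batch = 2377 g; LOI loss = 376.8 g; yield = 84.15%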